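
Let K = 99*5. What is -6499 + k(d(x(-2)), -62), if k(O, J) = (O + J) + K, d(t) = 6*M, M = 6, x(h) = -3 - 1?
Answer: -6030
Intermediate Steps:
x(h) = -4
K = 495
d(t) = 36 (d(t) = 6*6 = 36)
k(O, J) = 495 + J + O (k(O, J) = (O + J) + 495 = (J + O) + 495 = 495 + J + O)
-6499 + k(d(x(-2)), -62) = -6499 + (495 - 62 + 36) = -6499 + 469 = -6030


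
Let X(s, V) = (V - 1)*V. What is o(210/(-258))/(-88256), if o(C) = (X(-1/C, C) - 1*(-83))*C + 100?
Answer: -2483805/7016969792 ≈ -0.00035397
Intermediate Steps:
X(s, V) = V*(-1 + V) (X(s, V) = (-1 + V)*V = V*(-1 + V))
o(C) = 100 + C*(83 + C*(-1 + C)) (o(C) = (C*(-1 + C) - 1*(-83))*C + 100 = (C*(-1 + C) + 83)*C + 100 = (83 + C*(-1 + C))*C + 100 = C*(83 + C*(-1 + C)) + 100 = 100 + C*(83 + C*(-1 + C)))
o(210/(-258))/(-88256) = (100 + 83*(210/(-258)) + (210/(-258))²*(-1 + 210/(-258)))/(-88256) = (100 + 83*(210*(-1/258)) + (210*(-1/258))²*(-1 + 210*(-1/258)))*(-1/88256) = (100 + 83*(-35/43) + (-35/43)²*(-1 - 35/43))*(-1/88256) = (100 - 2905/43 + (1225/1849)*(-78/43))*(-1/88256) = (100 - 2905/43 - 95550/79507)*(-1/88256) = (2483805/79507)*(-1/88256) = -2483805/7016969792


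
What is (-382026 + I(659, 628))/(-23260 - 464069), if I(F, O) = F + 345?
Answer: 381022/487329 ≈ 0.78186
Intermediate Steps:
I(F, O) = 345 + F
(-382026 + I(659, 628))/(-23260 - 464069) = (-382026 + (345 + 659))/(-23260 - 464069) = (-382026 + 1004)/(-487329) = -381022*(-1/487329) = 381022/487329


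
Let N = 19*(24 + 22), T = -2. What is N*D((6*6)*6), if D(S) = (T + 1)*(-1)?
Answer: 874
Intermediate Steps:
D(S) = 1 (D(S) = (-2 + 1)*(-1) = -1*(-1) = 1)
N = 874 (N = 19*46 = 874)
N*D((6*6)*6) = 874*1 = 874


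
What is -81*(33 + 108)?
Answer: -11421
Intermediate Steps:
-81*(33 + 108) = -81*141 = -11421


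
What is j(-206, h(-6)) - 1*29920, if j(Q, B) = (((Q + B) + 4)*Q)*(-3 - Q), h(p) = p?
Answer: 8668224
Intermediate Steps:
j(Q, B) = Q*(-3 - Q)*(4 + B + Q) (j(Q, B) = (((B + Q) + 4)*Q)*(-3 - Q) = ((4 + B + Q)*Q)*(-3 - Q) = (Q*(4 + B + Q))*(-3 - Q) = Q*(-3 - Q)*(4 + B + Q))
j(-206, h(-6)) - 1*29920 = -1*(-206)*(12 + (-206)**2 + 3*(-6) + 7*(-206) - 6*(-206)) - 1*29920 = -1*(-206)*(12 + 42436 - 18 - 1442 + 1236) - 29920 = -1*(-206)*42224 - 29920 = 8698144 - 29920 = 8668224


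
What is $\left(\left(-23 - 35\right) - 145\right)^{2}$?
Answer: $41209$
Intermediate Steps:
$\left(\left(-23 - 35\right) - 145\right)^{2} = \left(-58 - 145\right)^{2} = \left(-203\right)^{2} = 41209$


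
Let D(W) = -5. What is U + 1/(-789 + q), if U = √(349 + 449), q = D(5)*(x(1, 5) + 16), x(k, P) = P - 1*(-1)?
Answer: -1/899 + √798 ≈ 28.248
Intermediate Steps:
x(k, P) = 1 + P (x(k, P) = P + 1 = 1 + P)
q = -110 (q = -5*((1 + 5) + 16) = -5*(6 + 16) = -5*22 = -110)
U = √798 ≈ 28.249
U + 1/(-789 + q) = √798 + 1/(-789 - 110) = √798 + 1/(-899) = √798 - 1/899 = -1/899 + √798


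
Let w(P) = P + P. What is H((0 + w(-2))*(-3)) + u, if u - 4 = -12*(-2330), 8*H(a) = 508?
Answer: 56055/2 ≈ 28028.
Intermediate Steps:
w(P) = 2*P
H(a) = 127/2 (H(a) = (⅛)*508 = 127/2)
u = 27964 (u = 4 - 12*(-2330) = 4 + 27960 = 27964)
H((0 + w(-2))*(-3)) + u = 127/2 + 27964 = 56055/2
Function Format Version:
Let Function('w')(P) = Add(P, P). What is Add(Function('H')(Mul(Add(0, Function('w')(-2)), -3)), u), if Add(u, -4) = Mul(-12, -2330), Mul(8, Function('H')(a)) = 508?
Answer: Rational(56055, 2) ≈ 28028.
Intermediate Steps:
Function('w')(P) = Mul(2, P)
Function('H')(a) = Rational(127, 2) (Function('H')(a) = Mul(Rational(1, 8), 508) = Rational(127, 2))
u = 27964 (u = Add(4, Mul(-12, -2330)) = Add(4, 27960) = 27964)
Add(Function('H')(Mul(Add(0, Function('w')(-2)), -3)), u) = Add(Rational(127, 2), 27964) = Rational(56055, 2)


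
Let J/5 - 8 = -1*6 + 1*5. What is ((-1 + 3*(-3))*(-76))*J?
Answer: 26600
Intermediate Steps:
J = 35 (J = 40 + 5*(-1*6 + 1*5) = 40 + 5*(-6 + 5) = 40 + 5*(-1) = 40 - 5 = 35)
((-1 + 3*(-3))*(-76))*J = ((-1 + 3*(-3))*(-76))*35 = ((-1 - 9)*(-76))*35 = -10*(-76)*35 = 760*35 = 26600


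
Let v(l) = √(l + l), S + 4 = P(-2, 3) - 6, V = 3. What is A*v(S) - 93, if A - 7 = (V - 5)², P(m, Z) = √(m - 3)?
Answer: -93 + 11*√(-20 + 2*I*√5) ≈ -87.534 + 49.496*I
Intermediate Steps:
P(m, Z) = √(-3 + m)
A = 11 (A = 7 + (3 - 5)² = 7 + (-2)² = 7 + 4 = 11)
S = -10 + I*√5 (S = -4 + (√(-3 - 2) - 6) = -4 + (√(-5) - 6) = -4 + (I*√5 - 6) = -4 + (-6 + I*√5) = -10 + I*√5 ≈ -10.0 + 2.2361*I)
v(l) = √2*√l (v(l) = √(2*l) = √2*√l)
A*v(S) - 93 = 11*(√2*√(-10 + I*√5)) - 93 = 11*√2*√(-10 + I*√5) - 93 = -93 + 11*√2*√(-10 + I*√5)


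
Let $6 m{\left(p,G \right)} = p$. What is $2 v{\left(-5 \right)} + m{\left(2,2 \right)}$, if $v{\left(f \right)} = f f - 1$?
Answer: $\frac{145}{3} \approx 48.333$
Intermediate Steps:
$m{\left(p,G \right)} = \frac{p}{6}$
$v{\left(f \right)} = -1 + f^{2}$ ($v{\left(f \right)} = f^{2} - 1 = -1 + f^{2}$)
$2 v{\left(-5 \right)} + m{\left(2,2 \right)} = 2 \left(-1 + \left(-5\right)^{2}\right) + \frac{1}{6} \cdot 2 = 2 \left(-1 + 25\right) + \frac{1}{3} = 2 \cdot 24 + \frac{1}{3} = 48 + \frac{1}{3} = \frac{145}{3}$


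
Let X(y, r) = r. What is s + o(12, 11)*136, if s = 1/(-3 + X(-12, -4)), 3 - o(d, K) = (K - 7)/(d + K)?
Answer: 61857/161 ≈ 384.21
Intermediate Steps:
o(d, K) = 3 - (-7 + K)/(K + d) (o(d, K) = 3 - (K - 7)/(d + K) = 3 - (-7 + K)/(K + d))
s = -⅐ (s = 1/(-3 - 4) = 1/(-7) = -⅐ ≈ -0.14286)
s + o(12, 11)*136 = -⅐ + ((7 + 2*11 + 3*12)/(11 + 12))*136 = -⅐ + ((7 + 22 + 36)/23)*136 = -⅐ + ((1/23)*65)*136 = -⅐ + (65/23)*136 = -⅐ + 8840/23 = 61857/161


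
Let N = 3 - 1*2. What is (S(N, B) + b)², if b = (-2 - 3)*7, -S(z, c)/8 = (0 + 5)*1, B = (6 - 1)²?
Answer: 5625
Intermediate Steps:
B = 25 (B = 5² = 25)
N = 1 (N = 3 - 2 = 1)
S(z, c) = -40 (S(z, c) = -8*(0 + 5) = -40)
b = -35 (b = -5*7 = -35)
(S(N, B) + b)² = (-40 - 35)² = (-75)² = 5625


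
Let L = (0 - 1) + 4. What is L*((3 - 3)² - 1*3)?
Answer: -9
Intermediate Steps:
L = 3 (L = -1 + 4 = 3)
L*((3 - 3)² - 1*3) = 3*((3 - 3)² - 1*3) = 3*(0² - 3) = 3*(0 - 3) = 3*(-3) = -9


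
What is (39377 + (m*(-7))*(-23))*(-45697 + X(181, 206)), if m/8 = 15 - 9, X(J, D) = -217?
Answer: -2162778970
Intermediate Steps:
m = 48 (m = 8*(15 - 9) = 8*6 = 48)
(39377 + (m*(-7))*(-23))*(-45697 + X(181, 206)) = (39377 + (48*(-7))*(-23))*(-45697 - 217) = (39377 - 336*(-23))*(-45914) = (39377 + 7728)*(-45914) = 47105*(-45914) = -2162778970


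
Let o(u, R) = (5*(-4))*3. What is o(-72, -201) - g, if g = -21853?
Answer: 21793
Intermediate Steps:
o(u, R) = -60 (o(u, R) = -20*3 = -60)
o(-72, -201) - g = -60 - 1*(-21853) = -60 + 21853 = 21793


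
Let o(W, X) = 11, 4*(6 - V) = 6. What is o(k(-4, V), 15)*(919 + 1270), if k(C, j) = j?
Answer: 24079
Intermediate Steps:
V = 9/2 (V = 6 - ¼*6 = 6 - 3/2 = 9/2 ≈ 4.5000)
o(k(-4, V), 15)*(919 + 1270) = 11*(919 + 1270) = 11*2189 = 24079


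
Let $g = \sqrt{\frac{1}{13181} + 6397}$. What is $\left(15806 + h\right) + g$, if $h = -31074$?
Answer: $-15268 + \frac{3 \sqrt{2520196978}}{1883} \approx -15188.0$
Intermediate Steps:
$g = \frac{3 \sqrt{2520196978}}{1883}$ ($g = \sqrt{\frac{1}{13181} + 6397} = \sqrt{\frac{84318858}{13181}} = \frac{3 \sqrt{2520196978}}{1883} \approx 79.981$)
$\left(15806 + h\right) + g = \left(15806 - 31074\right) + \frac{3 \sqrt{2520196978}}{1883} = -15268 + \frac{3 \sqrt{2520196978}}{1883}$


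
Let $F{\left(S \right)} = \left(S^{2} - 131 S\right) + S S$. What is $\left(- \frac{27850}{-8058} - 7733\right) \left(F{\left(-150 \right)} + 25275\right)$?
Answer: $- \frac{933491401700}{1343} \approx -6.9508 \cdot 10^{8}$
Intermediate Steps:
$F{\left(S \right)} = - 131 S + 2 S^{2}$ ($F{\left(S \right)} = \left(S^{2} - 131 S\right) + S^{2} = - 131 S + 2 S^{2}$)
$\left(- \frac{27850}{-8058} - 7733\right) \left(F{\left(-150 \right)} + 25275\right) = \left(- \frac{27850}{-8058} - 7733\right) \left(- 150 \left(-131 + 2 \left(-150\right)\right) + 25275\right) = \left(\left(-27850\right) \left(- \frac{1}{8058}\right) - 7733\right) \left(- 150 \left(-131 - 300\right) + 25275\right) = \left(\frac{13925}{4029} - 7733\right) \left(\left(-150\right) \left(-431\right) + 25275\right) = - \frac{31142332 \left(64650 + 25275\right)}{4029} = \left(- \frac{31142332}{4029}\right) 89925 = - \frac{933491401700}{1343}$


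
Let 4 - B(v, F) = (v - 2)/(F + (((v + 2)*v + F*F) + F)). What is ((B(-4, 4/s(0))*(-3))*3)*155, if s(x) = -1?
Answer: -48825/8 ≈ -6103.1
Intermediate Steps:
B(v, F) = 4 - (-2 + v)/(F**2 + 2*F + v*(2 + v)) (B(v, F) = 4 - (v - 2)/(F + (((v + 2)*v + F*F) + F)) = 4 - (-2 + v)/(F + (((2 + v)*v + F**2) + F)) = 4 - (-2 + v)/(F + ((v*(2 + v) + F**2) + F)) = 4 - (-2 + v)/(F + ((F**2 + v*(2 + v)) + F)) = 4 - (-2 + v)/(F + (F + F**2 + v*(2 + v))) = 4 - (-2 + v)/(F**2 + 2*F + v*(2 + v)))
((B(-4, 4/s(0))*(-3))*3)*155 = ((((2 + 4*(4/(-1))**2 + 4*(-4)**2 + 7*(-4) + 8*(4/(-1)))/((4/(-1))**2 + (-4)**2 + 2*(4/(-1)) + 2*(-4)))*(-3))*3)*155 = ((((2 + 4*(4*(-1))**2 + 4*16 - 28 + 8*(4*(-1)))/((4*(-1))**2 + 16 + 2*(4*(-1)) - 8))*(-3))*3)*155 = ((((2 + 4*(-4)**2 + 64 - 28 + 8*(-4))/((-4)**2 + 16 + 2*(-4) - 8))*(-3))*3)*155 = ((((2 + 4*16 + 64 - 28 - 32)/(16 + 16 - 8 - 8))*(-3))*3)*155 = ((((2 + 64 + 64 - 28 - 32)/16)*(-3))*3)*155 = ((((1/16)*70)*(-3))*3)*155 = (((35/8)*(-3))*3)*155 = -105/8*3*155 = -315/8*155 = -48825/8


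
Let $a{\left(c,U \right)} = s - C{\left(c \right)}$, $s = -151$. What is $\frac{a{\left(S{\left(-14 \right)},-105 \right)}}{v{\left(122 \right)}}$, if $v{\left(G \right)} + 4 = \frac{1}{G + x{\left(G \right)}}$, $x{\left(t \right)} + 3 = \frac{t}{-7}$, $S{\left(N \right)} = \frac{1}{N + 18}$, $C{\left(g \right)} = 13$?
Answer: $\frac{116604}{2837} \approx 41.101$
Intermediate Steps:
$S{\left(N \right)} = \frac{1}{18 + N}$
$x{\left(t \right)} = -3 - \frac{t}{7}$ ($x{\left(t \right)} = -3 + \frac{t}{-7} = -3 + t \left(- \frac{1}{7}\right) = -3 - \frac{t}{7}$)
$a{\left(c,U \right)} = -164$ ($a{\left(c,U \right)} = -151 - 13 = -164$)
$v{\left(G \right)} = -4 + \frac{1}{-3 + \frac{6 G}{7}}$ ($v{\left(G \right)} = -4 + \frac{1}{G - \left(3 + \frac{G}{7}\right)} = -4 + \frac{1}{-3 + \frac{6 G}{7}}$)
$\frac{a{\left(S{\left(-14 \right)},-105 \right)}}{v{\left(122 \right)}} = - \frac{164}{\frac{1}{3} \frac{1}{-7 + 2 \cdot 122} \left(91 - 2928\right)} = - \frac{164}{\frac{1}{3} \frac{1}{-7 + 244} \left(91 - 2928\right)} = - \frac{164}{\frac{1}{3} \cdot \frac{1}{237} \left(-2837\right)} = - \frac{164}{- \frac{2837}{711}} = \left(-164\right) \left(- \frac{711}{2837}\right) = \frac{116604}{2837}$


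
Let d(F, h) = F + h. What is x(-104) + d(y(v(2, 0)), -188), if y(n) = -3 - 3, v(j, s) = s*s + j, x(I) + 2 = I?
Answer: -300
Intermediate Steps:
x(I) = -2 + I
v(j, s) = j + s**2 (v(j, s) = s**2 + j = j + s**2)
y(n) = -6
x(-104) + d(y(v(2, 0)), -188) = (-2 - 104) + (-6 - 188) = -106 - 194 = -300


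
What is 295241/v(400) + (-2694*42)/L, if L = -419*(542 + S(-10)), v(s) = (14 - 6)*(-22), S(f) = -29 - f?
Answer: -64678312969/38568112 ≈ -1677.0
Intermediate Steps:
v(s) = -176 (v(s) = 8*(-22) = -176)
L = -219137 (L = -419*(542 + (-29 - 1*(-10))) = -419*(542 + (-29 + 10)) = -419*(542 - 19) = -419*523 = -219137)
295241/v(400) + (-2694*42)/L = 295241/(-176) - 2694*42/(-219137) = 295241*(-1/176) - 113148*(-1/219137) = -295241/176 + 113148/219137 = -64678312969/38568112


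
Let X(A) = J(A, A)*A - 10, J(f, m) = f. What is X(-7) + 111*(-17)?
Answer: -1848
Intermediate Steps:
X(A) = -10 + A² (X(A) = A*A - 10 = A² - 10 = -10 + A²)
X(-7) + 111*(-17) = (-10 + (-7)²) + 111*(-17) = (-10 + 49) - 1887 = 39 - 1887 = -1848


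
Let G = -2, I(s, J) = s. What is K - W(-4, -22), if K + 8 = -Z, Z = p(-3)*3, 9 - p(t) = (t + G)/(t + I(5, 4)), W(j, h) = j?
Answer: -77/2 ≈ -38.500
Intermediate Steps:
p(t) = 9 - (-2 + t)/(5 + t) (p(t) = 9 - (t - 2)/(t + 5) = 9 - (-2 + t)/(5 + t))
Z = 69/2 (Z = ((47 + 8*(-3))/(5 - 3))*3 = ((47 - 24)/2)*3 = ((½)*23)*3 = (23/2)*3 = 69/2 ≈ 34.500)
K = -85/2 (K = -8 - 1*69/2 = -8 - 69/2 = -85/2 ≈ -42.500)
K - W(-4, -22) = -85/2 - 1*(-4) = -85/2 + 4 = -77/2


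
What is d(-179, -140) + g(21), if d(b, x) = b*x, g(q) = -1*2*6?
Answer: 25048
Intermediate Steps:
g(q) = -12 (g(q) = -2*6 = -12)
d(-179, -140) + g(21) = -179*(-140) - 12 = 25060 - 12 = 25048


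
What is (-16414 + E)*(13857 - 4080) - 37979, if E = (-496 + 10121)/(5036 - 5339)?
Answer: -16243651232/101 ≈ -1.6083e+8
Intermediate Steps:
E = -9625/303 (E = 9625/(-303) = 9625*(-1/303) = -9625/303 ≈ -31.766)
(-16414 + E)*(13857 - 4080) - 37979 = (-16414 - 9625/303)*(13857 - 4080) - 37979 = -4983067/303*9777 - 37979 = -16239815353/101 - 37979 = -16243651232/101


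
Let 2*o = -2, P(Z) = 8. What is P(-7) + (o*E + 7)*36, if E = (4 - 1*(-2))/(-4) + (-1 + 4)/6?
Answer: 296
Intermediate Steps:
E = -1 (E = (4 + 2)*(-¼) + 3*(⅙) = 6*(-¼) + ½ = -3/2 + ½ = -1)
o = -1 (o = (½)*(-2) = -1)
P(-7) + (o*E + 7)*36 = 8 + (-1*(-1) + 7)*36 = 8 + (1 + 7)*36 = 8 + 8*36 = 8 + 288 = 296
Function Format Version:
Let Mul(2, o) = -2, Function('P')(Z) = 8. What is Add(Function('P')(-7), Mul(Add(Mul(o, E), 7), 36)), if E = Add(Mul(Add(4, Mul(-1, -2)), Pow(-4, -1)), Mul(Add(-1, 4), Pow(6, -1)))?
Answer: 296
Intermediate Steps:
E = -1 (E = Add(Mul(Add(4, 2), Rational(-1, 4)), Mul(3, Rational(1, 6))) = Add(Mul(6, Rational(-1, 4)), Rational(1, 2)) = Add(Rational(-3, 2), Rational(1, 2)) = -1)
o = -1 (o = Mul(Rational(1, 2), -2) = -1)
Add(Function('P')(-7), Mul(Add(Mul(o, E), 7), 36)) = Add(8, Mul(Add(Mul(-1, -1), 7), 36)) = Add(8, Mul(Add(1, 7), 36)) = Add(8, Mul(8, 36)) = Add(8, 288) = 296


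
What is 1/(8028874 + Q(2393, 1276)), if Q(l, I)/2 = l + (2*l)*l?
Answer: 1/30939456 ≈ 3.2321e-8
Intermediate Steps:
Q(l, I) = 2*l + 4*l**2 (Q(l, I) = 2*(l + (2*l)*l) = 2*(l + 2*l**2) = 2*l + 4*l**2)
1/(8028874 + Q(2393, 1276)) = 1/(8028874 + 2*2393*(1 + 2*2393)) = 1/(8028874 + 2*2393*(1 + 4786)) = 1/(8028874 + 2*2393*4787) = 1/(8028874 + 22910582) = 1/30939456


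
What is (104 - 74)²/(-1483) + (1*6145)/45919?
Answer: -32214065/68097877 ≈ -0.47306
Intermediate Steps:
(104 - 74)²/(-1483) + (1*6145)/45919 = 30²*(-1/1483) + 6145*(1/45919) = 900*(-1/1483) + 6145/45919 = -900/1483 + 6145/45919 = -32214065/68097877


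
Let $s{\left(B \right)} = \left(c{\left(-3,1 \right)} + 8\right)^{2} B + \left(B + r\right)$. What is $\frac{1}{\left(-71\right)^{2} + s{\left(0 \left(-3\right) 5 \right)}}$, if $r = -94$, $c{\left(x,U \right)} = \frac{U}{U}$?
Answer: $\frac{1}{4947} \approx 0.00020214$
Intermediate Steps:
$c{\left(x,U \right)} = 1$
$s{\left(B \right)} = -94 + 82 B$ ($s{\left(B \right)} = \left(1 + 8\right)^{2} B + \left(B - 94\right) = 9^{2} B + \left(-94 + B\right) = 81 B + \left(-94 + B\right) = -94 + 82 B$)
$\frac{1}{\left(-71\right)^{2} + s{\left(0 \left(-3\right) 5 \right)}} = \frac{1}{\left(-71\right)^{2} - \left(94 - 82 \cdot 0 \left(-3\right) 5\right)} = \frac{1}{5041 - \left(94 - 82 \cdot 0 \cdot 5\right)} = \frac{1}{5041 + \left(-94 + 82 \cdot 0\right)} = \frac{1}{5041 + \left(-94 + 0\right)} = \frac{1}{5041 - 94} = \frac{1}{4947}$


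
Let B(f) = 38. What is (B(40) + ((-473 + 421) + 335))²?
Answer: 103041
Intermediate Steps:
(B(40) + ((-473 + 421) + 335))² = (38 + ((-473 + 421) + 335))² = (38 + (-52 + 335))² = (38 + 283)² = 321² = 103041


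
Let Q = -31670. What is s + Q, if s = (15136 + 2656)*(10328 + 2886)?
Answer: 235071818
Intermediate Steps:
s = 235103488 (s = 17792*13214 = 235103488)
s + Q = 235103488 - 31670 = 235071818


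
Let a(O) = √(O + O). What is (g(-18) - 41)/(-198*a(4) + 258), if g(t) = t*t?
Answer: -12169/41178 - 3113*√2/6863 ≈ -0.93700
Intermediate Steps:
a(O) = √2*√O (a(O) = √(2*O) = √2*√O)
g(t) = t²
(g(-18) - 41)/(-198*a(4) + 258) = ((-18)² - 41)/(-198*√2*√4 + 258) = (324 - 41)/(-198*√2*2 + 258) = 283/(-396*√2 + 258) = 283/(258 - 396*√2)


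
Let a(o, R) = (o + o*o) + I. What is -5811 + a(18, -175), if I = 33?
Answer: -5436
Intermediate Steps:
a(o, R) = 33 + o + o² (a(o, R) = (o + o*o) + 33 = (o + o²) + 33 = 33 + o + o²)
-5811 + a(18, -175) = -5811 + (33 + 18 + 18²) = -5811 + (33 + 18 + 324) = -5811 + 375 = -5436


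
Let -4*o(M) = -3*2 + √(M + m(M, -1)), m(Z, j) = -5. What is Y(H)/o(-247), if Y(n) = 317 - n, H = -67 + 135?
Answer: 83/4 + 83*I*√7/4 ≈ 20.75 + 54.899*I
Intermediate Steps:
H = 68
o(M) = 3/2 - √(-5 + M)/4 (o(M) = -(-3*2 + √(M - 5))/4 = -(-6 + √(-5 + M))/4 = 3/2 - √(-5 + M)/4)
Y(H)/o(-247) = (317 - 1*68)/(3/2 - √(-5 - 247)/4) = (317 - 68)/(3/2 - 3*I*√7/2) = 249/(3/2 - 3*I*√7/2)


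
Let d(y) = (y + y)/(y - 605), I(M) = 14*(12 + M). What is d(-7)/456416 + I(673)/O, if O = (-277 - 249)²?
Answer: 334843236343/9660370521024 ≈ 0.034662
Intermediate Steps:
I(M) = 168 + 14*M
d(y) = 2*y/(-605 + y) (d(y) = (2*y)/(-605 + y) = 2*y/(-605 + y))
O = 276676 (O = (-526)² = 276676)
d(-7)/456416 + I(673)/O = (2*(-7)/(-605 - 7))/456416 + (168 + 14*673)/276676 = (2*(-7)/(-612))*(1/456416) + (168 + 9422)*(1/276676) = (2*(-7)*(-1/612))*(1/456416) + 9590*(1/276676) = (7/306)*(1/456416) + 4795/138338 = 7/139663296 + 4795/138338 = 334843236343/9660370521024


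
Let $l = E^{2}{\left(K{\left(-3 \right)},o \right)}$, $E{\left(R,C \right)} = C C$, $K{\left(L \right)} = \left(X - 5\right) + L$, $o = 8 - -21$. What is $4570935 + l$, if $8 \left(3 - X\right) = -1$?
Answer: $5278216$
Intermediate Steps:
$X = \frac{25}{8}$ ($X = 3 - - \frac{1}{8} = 3 + \frac{1}{8} = \frac{25}{8} \approx 3.125$)
$o = 29$ ($o = 8 + 21 = 29$)
$K{\left(L \right)} = - \frac{15}{8} + L$ ($K{\left(L \right)} = \left(\frac{25}{8} - 5\right) + L = - \frac{15}{8} + L$)
$E{\left(R,C \right)} = C^{2}$
$l = 707281$ ($l = \left(29^{2}\right)^{2} = 841^{2} = 707281$)
$4570935 + l = 4570935 + 707281 = 5278216$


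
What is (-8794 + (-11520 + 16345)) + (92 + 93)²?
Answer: 30256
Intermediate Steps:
(-8794 + (-11520 + 16345)) + (92 + 93)² = (-8794 + 4825) + 185² = -3969 + 34225 = 30256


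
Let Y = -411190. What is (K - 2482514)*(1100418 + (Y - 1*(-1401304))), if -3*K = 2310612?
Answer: -6799911065976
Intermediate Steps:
K = -770204 (K = -⅓*2310612 = -770204)
(K - 2482514)*(1100418 + (Y - 1*(-1401304))) = (-770204 - 2482514)*(1100418 + (-411190 - 1*(-1401304))) = -3252718*(1100418 + (-411190 + 1401304)) = -3252718*(1100418 + 990114) = -3252718*2090532 = -6799911065976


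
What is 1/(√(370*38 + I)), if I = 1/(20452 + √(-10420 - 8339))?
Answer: √418303063/√(5881341086232 - 13*I*√111) ≈ 0.0084335 + 9.8199e-14*I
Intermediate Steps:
I = 1/(20452 + 13*I*√111) (I = 1/(20452 + √(-18759)) = 1/(20452 + 13*I*√111) ≈ 4.8893e-5 - 3.274e-7*I)
1/(√(370*38 + I)) = 1/(√(370*38 + (20452/418303063 - 13*I*√111/418303063))) = 1/(√(14060 + (20452/418303063 - 13*I*√111/418303063))) = 1/(√(5881341086232/418303063 - 13*I*√111/418303063)) = (5881341086232/418303063 - 13*I*√111/418303063)^(-½)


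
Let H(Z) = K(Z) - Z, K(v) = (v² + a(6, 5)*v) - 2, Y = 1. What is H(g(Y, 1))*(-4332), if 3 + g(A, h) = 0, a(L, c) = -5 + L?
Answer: -30324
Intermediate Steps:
K(v) = -2 + v + v² (K(v) = (v² + (-5 + 6)*v) - 2 = (v² + 1*v) - 2 = (v² + v) - 2 = (v + v²) - 2 = -2 + v + v²)
g(A, h) = -3 (g(A, h) = -3 + 0 = -3)
H(Z) = -2 + Z² (H(Z) = (-2 + Z + Z²) - Z = -2 + Z²)
H(g(Y, 1))*(-4332) = (-2 + (-3)²)*(-4332) = (-2 + 9)*(-4332) = 7*(-4332) = -30324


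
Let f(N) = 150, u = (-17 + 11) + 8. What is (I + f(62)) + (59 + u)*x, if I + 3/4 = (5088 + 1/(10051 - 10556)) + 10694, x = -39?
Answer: 27375541/2020 ≈ 13552.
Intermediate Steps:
u = 2 (u = -6 + 8 = 2)
I = 31878121/2020 (I = -¾ + ((5088 + 1/(10051 - 10556)) + 10694) = -¾ + ((5088 + 1/(-505)) + 10694) = -¾ + ((5088 - 1/505) + 10694) = -¾ + (2569439/505 + 10694) = -¾ + 7969909/505 = 31878121/2020 ≈ 15781.)
(I + f(62)) + (59 + u)*x = (31878121/2020 + 150) + (59 + 2)*(-39) = 32181121/2020 + 61*(-39) = 32181121/2020 - 2379 = 27375541/2020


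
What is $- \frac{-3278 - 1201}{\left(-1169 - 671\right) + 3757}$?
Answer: $\frac{1493}{639} \approx 2.3365$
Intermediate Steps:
$- \frac{-3278 - 1201}{\left(-1169 - 671\right) + 3757} = - \frac{-4479}{-1840 + 3757} = - \frac{-4479}{1917} = \left(-1\right) \left(- \frac{1493}{639}\right) = \frac{1493}{639}$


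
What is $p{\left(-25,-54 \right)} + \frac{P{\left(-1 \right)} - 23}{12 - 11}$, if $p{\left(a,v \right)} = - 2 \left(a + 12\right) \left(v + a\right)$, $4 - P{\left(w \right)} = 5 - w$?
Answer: $-2079$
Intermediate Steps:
$P{\left(w \right)} = -1 + w$ ($P{\left(w \right)} = 4 - \left(5 - w\right) = 4 + \left(-5 + w\right) = -1 + w$)
$p{\left(a,v \right)} = - 2 \left(12 + a\right) \left(a + v\right)$
$p{\left(-25,-54 \right)} + \frac{P{\left(-1 \right)} - 23}{12 - 11} = \left(\left(-24\right) \left(-25\right) - -1296 - 2 \left(-25\right)^{2} - \left(-50\right) \left(-54\right)\right) + \frac{\left(-1 - 1\right) - 23}{12 - 11} = \left(600 + 1296 - 1250 - 2700\right) + \frac{-2 - 23}{1} = \left(600 + 1296 - 1250 - 2700\right) - 25 = -2054 - 25 = -2079$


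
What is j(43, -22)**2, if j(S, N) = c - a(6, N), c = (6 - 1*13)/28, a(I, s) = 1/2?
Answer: 9/16 ≈ 0.56250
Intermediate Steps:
a(I, s) = 1/2
c = -1/4 (c = (6 - 13)*(1/28) = -7*1/28 = -1/4 ≈ -0.25000)
j(S, N) = -3/4 (j(S, N) = -1/4 - 1*1/2 = -1/4 - 1/2 = -3/4)
j(43, -22)**2 = (-3/4)**2 = 9/16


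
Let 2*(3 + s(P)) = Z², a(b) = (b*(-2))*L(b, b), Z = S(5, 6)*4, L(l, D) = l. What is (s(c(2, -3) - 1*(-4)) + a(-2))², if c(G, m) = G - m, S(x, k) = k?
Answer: 76729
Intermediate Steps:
Z = 24 (Z = 6*4 = 24)
a(b) = -2*b² (a(b) = (b*(-2))*b = (-2*b)*b = -2*b²)
s(P) = 285 (s(P) = -3 + (½)*24² = -3 + (½)*576 = -3 + 288 = 285)
(s(c(2, -3) - 1*(-4)) + a(-2))² = (285 - 2*(-2)²)² = (285 - 2*4)² = (285 - 8)² = 277² = 76729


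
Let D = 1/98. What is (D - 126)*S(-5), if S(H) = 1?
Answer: -12347/98 ≈ -125.99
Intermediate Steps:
D = 1/98 ≈ 0.010204
(D - 126)*S(-5) = (1/98 - 126)*1 = -12347/98*1 = -12347/98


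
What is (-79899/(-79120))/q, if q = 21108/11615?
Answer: 2689933/4840768 ≈ 0.55568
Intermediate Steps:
q = 21108/11615 (q = 21108*(1/11615) = 21108/11615 ≈ 1.8173)
(-79899/(-79120))/q = (-79899/(-79120))/(21108/11615) = -79899*(-1/79120)*(11615/21108) = (79899/79120)*(11615/21108) = 2689933/4840768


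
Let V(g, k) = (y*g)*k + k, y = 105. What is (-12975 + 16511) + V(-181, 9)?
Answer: -167500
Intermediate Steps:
V(g, k) = k + 105*g*k (V(g, k) = (105*g)*k + k = 105*g*k + k = k + 105*g*k)
(-12975 + 16511) + V(-181, 9) = (-12975 + 16511) + 9*(1 + 105*(-181)) = 3536 + 9*(1 - 19005) = 3536 + 9*(-19004) = 3536 - 171036 = -167500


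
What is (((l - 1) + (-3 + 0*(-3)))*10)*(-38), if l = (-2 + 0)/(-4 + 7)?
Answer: 5320/3 ≈ 1773.3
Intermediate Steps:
l = -⅔ (l = -2/3 = -2*⅓ = -⅔ ≈ -0.66667)
(((l - 1) + (-3 + 0*(-3)))*10)*(-38) = (((-⅔ - 1) + (-3 + 0*(-3)))*10)*(-38) = ((-5/3 + (-3 + 0))*10)*(-38) = ((-5/3 - 3)*10)*(-38) = -14/3*10*(-38) = -140/3*(-38) = 5320/3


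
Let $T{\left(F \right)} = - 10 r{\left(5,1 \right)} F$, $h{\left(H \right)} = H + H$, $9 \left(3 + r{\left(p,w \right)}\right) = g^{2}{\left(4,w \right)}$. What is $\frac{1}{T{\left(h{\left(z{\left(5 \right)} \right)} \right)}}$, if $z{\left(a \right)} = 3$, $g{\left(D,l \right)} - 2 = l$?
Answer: $\frac{1}{120} \approx 0.0083333$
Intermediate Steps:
$g{\left(D,l \right)} = 2 + l$
$r{\left(p,w \right)} = -3 + \frac{\left(2 + w\right)^{2}}{9}$
$h{\left(H \right)} = 2 H$
$T{\left(F \right)} = 20 F$ ($T{\left(F \right)} = - 10 \left(-3 + \frac{\left(2 + 1\right)^{2}}{9}\right) F = - 10 \left(-3 + \frac{3^{2}}{9}\right) F = - 10 \left(-3 + \frac{1}{9} \cdot 9\right) F = - 10 \left(-3 + 1\right) F = \left(-10\right) \left(-2\right) F = 20 F$)
$\frac{1}{T{\left(h{\left(z{\left(5 \right)} \right)} \right)}} = \frac{1}{20 \cdot 2 \cdot 3} = \frac{1}{20 \cdot 6} = \frac{1}{120}$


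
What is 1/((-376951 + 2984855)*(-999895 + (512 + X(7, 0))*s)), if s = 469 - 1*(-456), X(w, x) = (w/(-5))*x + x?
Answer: -1/1372526835680 ≈ -7.2858e-13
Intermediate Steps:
X(w, x) = x - w*x/5 (X(w, x) = (w*(-⅕))*x + x = (-w/5)*x + x = -w*x/5 + x = x - w*x/5)
s = 925 (s = 469 + 456 = 925)
1/((-376951 + 2984855)*(-999895 + (512 + X(7, 0))*s)) = 1/((-376951 + 2984855)*(-999895 + (512 + (⅕)*0*(5 - 1*7))*925)) = 1/(2607904*(-999895 + (512 + (⅕)*0*(5 - 7))*925)) = 1/(2607904*(-999895 + (512 + (⅕)*0*(-2))*925)) = 1/(2607904*(-999895 + (512 + 0)*925)) = 1/(2607904*(-999895 + 512*925)) = 1/(2607904*(-999895 + 473600)) = 1/(2607904*(-526295)) = 1/(-1372526835680) = -1/1372526835680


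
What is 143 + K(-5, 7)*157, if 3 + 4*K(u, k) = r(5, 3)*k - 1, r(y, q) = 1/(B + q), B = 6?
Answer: 595/36 ≈ 16.528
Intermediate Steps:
r(y, q) = 1/(6 + q)
K(u, k) = -1 + k/36 (K(u, k) = -¾ + (k/(6 + 3) - 1)/4 = -¾ + (k/9 - 1)/4 = -¾ + (-1 + k/9)/4 = -¾ + (-¼ + k/36) = -1 + k/36)
143 + K(-5, 7)*157 = 143 + (-1 + (1/36)*7)*157 = 143 + (-1 + 7/36)*157 = 143 - 29/36*157 = 143 - 4553/36 = 595/36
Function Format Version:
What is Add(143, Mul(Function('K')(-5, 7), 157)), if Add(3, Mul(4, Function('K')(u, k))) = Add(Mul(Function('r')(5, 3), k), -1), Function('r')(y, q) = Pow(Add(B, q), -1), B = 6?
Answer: Rational(595, 36) ≈ 16.528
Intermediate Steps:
Function('r')(y, q) = Pow(Add(6, q), -1)
Function('K')(u, k) = Add(-1, Mul(Rational(1, 36), k)) (Function('K')(u, k) = Add(Rational(-3, 4), Mul(Rational(1, 4), Add(Mul(Pow(Add(6, 3), -1), k), -1))) = Add(Rational(-3, 4), Mul(Rational(1, 4), Add(Mul(Pow(9, -1), k), -1))) = Add(Rational(-3, 4), Mul(Rational(1, 4), Add(Mul(Rational(1, 9), k), -1))) = Add(Rational(-3, 4), Mul(Rational(1, 4), Add(-1, Mul(Rational(1, 9), k)))) = Add(Rational(-3, 4), Add(Rational(-1, 4), Mul(Rational(1, 36), k))) = Add(-1, Mul(Rational(1, 36), k)))
Add(143, Mul(Function('K')(-5, 7), 157)) = Add(143, Mul(Add(-1, Mul(Rational(1, 36), 7)), 157)) = Add(143, Mul(Add(-1, Rational(7, 36)), 157)) = Add(143, Mul(Rational(-29, 36), 157)) = Add(143, Rational(-4553, 36)) = Rational(595, 36)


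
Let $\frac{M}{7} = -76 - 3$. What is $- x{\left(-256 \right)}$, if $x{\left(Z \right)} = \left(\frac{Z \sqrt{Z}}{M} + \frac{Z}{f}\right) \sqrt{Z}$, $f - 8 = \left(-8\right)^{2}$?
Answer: $\frac{65536}{553} + \frac{512 i}{9} \approx 118.51 + 56.889 i$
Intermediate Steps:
$f = 72$ ($f = 8 + \left(-8\right)^{2} = 8 + 64 = 72$)
$M = -553$ ($M = 7 \left(-76 - 3\right) = 7 \left(-79\right) = -553$)
$x{\left(Z \right)} = \sqrt{Z} \left(- \frac{Z^{\frac{3}{2}}}{553} + \frac{Z}{72}\right)$ ($x{\left(Z \right)} = \left(\frac{Z \sqrt{Z}}{-553} + \frac{Z}{72}\right) \sqrt{Z} = \left(Z^{\frac{3}{2}} \left(- \frac{1}{553}\right) + Z \frac{1}{72}\right) \sqrt{Z} = \left(- \frac{Z^{\frac{3}{2}}}{553} + \frac{Z}{72}\right) \sqrt{Z} = \sqrt{Z} \left(- \frac{Z^{\frac{3}{2}}}{553} + \frac{Z}{72}\right)$)
$- x{\left(-256 \right)} = - (- \frac{\left(-256\right)^{2}}{553} + \frac{\left(-256\right)^{\frac{3}{2}}}{72}) = - (\left(- \frac{1}{553}\right) 65536 + \frac{\left(-4096\right) i}{72}) = - (- \frac{65536}{553} - \frac{512 i}{9}) = \frac{65536}{553} + \frac{512 i}{9}$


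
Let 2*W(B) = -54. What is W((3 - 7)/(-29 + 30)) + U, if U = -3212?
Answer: -3239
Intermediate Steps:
W(B) = -27 (W(B) = (½)*(-54) = -27)
W((3 - 7)/(-29 + 30)) + U = -27 - 3212 = -3239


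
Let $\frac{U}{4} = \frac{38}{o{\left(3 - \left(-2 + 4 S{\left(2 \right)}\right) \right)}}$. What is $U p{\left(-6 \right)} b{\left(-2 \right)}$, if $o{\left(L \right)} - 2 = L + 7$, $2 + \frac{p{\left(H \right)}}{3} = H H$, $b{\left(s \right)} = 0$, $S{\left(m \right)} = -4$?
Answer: $0$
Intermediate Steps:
$p{\left(H \right)} = -6 + 3 H^{2}$ ($p{\left(H \right)} = -6 + 3 H H = -6 + 3 H^{2}$)
$o{\left(L \right)} = 9 + L$ ($o{\left(L \right)} = 2 + \left(L + 7\right) = 2 + \left(7 + L\right) = 9 + L$)
$U = \frac{76}{15}$ ($U = 4 \frac{38}{9 + \left(3 + \left(\left(-4\right) \left(-4\right) + 2\right)\right)} = 4 \frac{38}{9 + \left(3 + \left(16 + 2\right)\right)} = 4 \frac{38}{9 + \left(3 + 18\right)} = 4 \frac{38}{9 + 21} = 4 \cdot \frac{38}{30} = 4 \cdot 38 \cdot \frac{1}{30} = 4 \cdot \frac{19}{15} = \frac{76}{15} \approx 5.0667$)
$U p{\left(-6 \right)} b{\left(-2 \right)} = \frac{76 \left(-6 + 3 \left(-6\right)^{2}\right)}{15} \cdot 0 = \frac{76 \left(-6 + 3 \cdot 36\right)}{15} \cdot 0 = \frac{76 \left(-6 + 108\right)}{15} \cdot 0 = \frac{76}{15} \cdot 102 \cdot 0 = \frac{2584}{5} \cdot 0 = 0$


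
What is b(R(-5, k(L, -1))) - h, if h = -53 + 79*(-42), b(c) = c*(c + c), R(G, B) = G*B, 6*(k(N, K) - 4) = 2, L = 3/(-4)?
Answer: 38789/9 ≈ 4309.9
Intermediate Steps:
L = -3/4 (L = 3*(-1/4) = -3/4 ≈ -0.75000)
k(N, K) = 13/3 (k(N, K) = 4 + (1/6)*2 = 4 + 1/3 = 13/3)
R(G, B) = B*G
b(c) = 2*c**2 (b(c) = c*(2*c) = 2*c**2)
h = -3371 (h = -53 - 3318 = -3371)
b(R(-5, k(L, -1))) - h = 2*((13/3)*(-5))**2 - 1*(-3371) = 2*(-65/3)**2 + 3371 = 2*(4225/9) + 3371 = 8450/9 + 3371 = 38789/9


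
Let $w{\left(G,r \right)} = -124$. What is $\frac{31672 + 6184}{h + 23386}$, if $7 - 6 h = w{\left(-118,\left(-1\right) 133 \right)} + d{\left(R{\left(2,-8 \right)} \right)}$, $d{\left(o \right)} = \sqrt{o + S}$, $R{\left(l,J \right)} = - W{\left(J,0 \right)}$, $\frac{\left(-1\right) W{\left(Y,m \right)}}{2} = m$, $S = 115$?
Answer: $\frac{5316761632}{3287559949} + \frac{37856 \sqrt{115}}{3287559949} \approx 1.6174$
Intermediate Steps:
$W{\left(Y,m \right)} = - 2 m$
$R{\left(l,J \right)} = 0$ ($R{\left(l,J \right)} = - \left(-2\right) 0 = \left(-1\right) 0 = 0$)
$d{\left(o \right)} = \sqrt{115 + o}$ ($d{\left(o \right)} = \sqrt{o + 115} = \sqrt{115 + o}$)
$h = \frac{131}{6} - \frac{\sqrt{115}}{6}$ ($h = \frac{7}{6} - \frac{-124 + \sqrt{115 + 0}}{6} = \frac{7}{6} - \frac{-124 + \sqrt{115}}{6} = \frac{7}{6} + \left(\frac{62}{3} - \frac{\sqrt{115}}{6}\right) = \frac{131}{6} - \frac{\sqrt{115}}{6} \approx 20.046$)
$\frac{31672 + 6184}{h + 23386} = \frac{31672 + 6184}{\left(\frac{131}{6} - \frac{\sqrt{115}}{6}\right) + 23386} = \frac{37856}{\frac{140447}{6} - \frac{\sqrt{115}}{6}}$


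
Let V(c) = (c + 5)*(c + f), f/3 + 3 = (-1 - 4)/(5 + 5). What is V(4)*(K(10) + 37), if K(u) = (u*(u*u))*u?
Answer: -1174329/2 ≈ -5.8716e+5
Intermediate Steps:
K(u) = u⁴ (K(u) = (u*u²)*u = u³*u = u⁴)
f = -21/2 (f = -9 + 3*((-1 - 4)/(5 + 5)) = -9 + 3*(-5/10) = -9 + 3*(-5*⅒) = -9 + 3*(-½) = -9 - 3/2 = -21/2 ≈ -10.500)
V(c) = (5 + c)*(-21/2 + c) (V(c) = (c + 5)*(c - 21/2) = (5 + c)*(-21/2 + c))
V(4)*(K(10) + 37) = (-105/2 + 4² - 11/2*4)*(10⁴ + 37) = (-105/2 + 16 - 22)*(10000 + 37) = -117/2*10037 = -1174329/2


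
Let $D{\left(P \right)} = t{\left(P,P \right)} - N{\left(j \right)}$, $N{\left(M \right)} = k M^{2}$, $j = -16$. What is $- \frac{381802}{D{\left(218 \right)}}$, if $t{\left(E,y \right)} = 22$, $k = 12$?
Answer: $\frac{190901}{1525} \approx 125.18$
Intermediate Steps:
$N{\left(M \right)} = 12 M^{2}$
$D{\left(P \right)} = -3050$ ($D{\left(P \right)} = 22 - 12 \left(-16\right)^{2} = 22 - 12 \cdot 256 = 22 - 3072 = -3050$)
$- \frac{381802}{D{\left(218 \right)}} = - \frac{381802}{-3050} = \left(-381802\right) \left(- \frac{1}{3050}\right) = \frac{190901}{1525}$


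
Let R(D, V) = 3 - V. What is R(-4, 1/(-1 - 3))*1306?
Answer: 8489/2 ≈ 4244.5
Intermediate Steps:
R(-4, 1/(-1 - 3))*1306 = (3 - 1/(-1 - 3))*1306 = (3 - 1/(-4))*1306 = (3 - 1*(-¼))*1306 = (3 + ¼)*1306 = (13/4)*1306 = 8489/2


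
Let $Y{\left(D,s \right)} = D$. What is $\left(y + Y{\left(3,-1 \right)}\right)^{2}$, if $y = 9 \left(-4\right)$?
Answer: $1089$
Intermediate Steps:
$y = -36$
$\left(y + Y{\left(3,-1 \right)}\right)^{2} = \left(-36 + 3\right)^{2} = \left(-33\right)^{2} = 1089$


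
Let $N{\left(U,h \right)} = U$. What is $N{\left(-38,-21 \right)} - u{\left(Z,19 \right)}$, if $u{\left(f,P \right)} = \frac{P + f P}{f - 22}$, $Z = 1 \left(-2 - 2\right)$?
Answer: $- \frac{1045}{26} \approx -40.192$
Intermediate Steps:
$Z = -4$ ($Z = 1 \left(-4\right) = -4$)
$u{\left(f,P \right)} = \frac{P + P f}{-22 + f}$
$N{\left(-38,-21 \right)} - u{\left(Z,19 \right)} = -38 - \frac{19 \left(1 - 4\right)}{-22 - 4} = -38 - 19 \frac{1}{-26} \left(-3\right) = -38 - 19 \left(- \frac{1}{26}\right) \left(-3\right) = -38 - \frac{57}{26} = - \frac{1045}{26}$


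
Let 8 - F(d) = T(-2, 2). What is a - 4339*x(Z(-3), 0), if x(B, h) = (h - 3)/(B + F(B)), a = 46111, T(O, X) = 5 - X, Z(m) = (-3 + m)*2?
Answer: 309760/7 ≈ 44251.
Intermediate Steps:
Z(m) = -6 + 2*m
F(d) = 5 (F(d) = 8 - (5 - 1*2) = 8 - (5 - 2) = 8 - 1*3 = 8 - 3 = 5)
x(B, h) = (-3 + h)/(5 + B) (x(B, h) = (h - 3)/(B + 5) = (-3 + h)/(5 + B))
a - 4339*x(Z(-3), 0) = 46111 - 4339*(-3 + 0)/(5 + (-6 + 2*(-3))) = 46111 - 4339*-3/(5 + (-6 - 6)) = 46111 - 4339*-3/(5 - 12) = 46111 - 4339*-3/(-7) = 46111 - 4339*(-⅐*(-3)) = 46111 - 4339*3/7 = 46111 - 1*13017/7 = 46111 - 13017/7 = 309760/7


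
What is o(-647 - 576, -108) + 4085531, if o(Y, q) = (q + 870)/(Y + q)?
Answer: 5437840999/1331 ≈ 4.0855e+6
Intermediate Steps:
o(Y, q) = (870 + q)/(Y + q)
o(-647 - 576, -108) + 4085531 = (870 - 108)/((-647 - 576) - 108) + 4085531 = 762/(-1223 - 108) + 4085531 = 762/(-1331) + 4085531 = -1/1331*762 + 4085531 = -762/1331 + 4085531 = 5437840999/1331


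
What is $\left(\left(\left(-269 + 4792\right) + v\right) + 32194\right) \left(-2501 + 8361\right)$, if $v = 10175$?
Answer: $274787120$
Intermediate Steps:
$\left(\left(\left(-269 + 4792\right) + v\right) + 32194\right) \left(-2501 + 8361\right) = \left(\left(\left(-269 + 4792\right) + 10175\right) + 32194\right) \left(-2501 + 8361\right) = \left(\left(4523 + 10175\right) + 32194\right) 5860 = \left(14698 + 32194\right) 5860 = 46892 \cdot 5860 = 274787120$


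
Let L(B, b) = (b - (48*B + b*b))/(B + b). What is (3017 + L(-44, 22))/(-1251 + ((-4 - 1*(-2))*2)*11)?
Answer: -2942/1295 ≈ -2.2718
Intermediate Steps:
L(B, b) = (b - b**2 - 48*B)/(B + b) (L(B, b) = (b - (48*B + b**2))/(B + b) = (b - (b**2 + 48*B))/(B + b) = (b + (-b**2 - 48*B))/(B + b) = (b - b**2 - 48*B)/(B + b))
(3017 + L(-44, 22))/(-1251 + ((-4 - 1*(-2))*2)*11) = (3017 + (22 - 1*22**2 - 48*(-44))/(-44 + 22))/(-1251 + ((-4 - 1*(-2))*2)*11) = (3017 + (22 - 1*484 + 2112)/(-22))/(-1251 + ((-4 + 2)*2)*11) = (3017 - (22 - 484 + 2112)/22)/(-1251 - 2*2*11) = (3017 - 1/22*1650)/(-1251 - 4*11) = (3017 - 75)/(-1251 - 44) = 2942/(-1295) = 2942*(-1/1295) = -2942/1295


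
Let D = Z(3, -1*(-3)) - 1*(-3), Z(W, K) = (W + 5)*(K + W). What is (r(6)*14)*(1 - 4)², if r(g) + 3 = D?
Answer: 6048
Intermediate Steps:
Z(W, K) = (5 + W)*(K + W)
D = 51 (D = (3² + 5*(-1*(-3)) + 5*3 - 1*(-3)*3) - 1*(-3) = (9 + 5*3 + 15 + 3*3) + 3 = (9 + 15 + 15 + 9) + 3 = 48 + 3 = 51)
r(g) = 48 (r(g) = -3 + 51 = 48)
(r(6)*14)*(1 - 4)² = (48*14)*(1 - 4)² = 672*(-3)² = 672*9 = 6048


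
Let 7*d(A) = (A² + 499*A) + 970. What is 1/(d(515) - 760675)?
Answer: -1/685935 ≈ -1.4579e-6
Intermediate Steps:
d(A) = 970/7 + A²/7 + 499*A/7 (d(A) = ((A² + 499*A) + 970)/7 = (970 + A² + 499*A)/7 = 970/7 + A²/7 + 499*A/7)
1/(d(515) - 760675) = 1/((970/7 + (⅐)*515² + (499/7)*515) - 760675) = 1/((970/7 + (⅐)*265225 + 256985/7) - 760675) = 1/((970/7 + 265225/7 + 256985/7) - 760675) = 1/(74740 - 760675) = 1/(-685935) = -1/685935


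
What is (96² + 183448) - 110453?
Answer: 82211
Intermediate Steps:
(96² + 183448) - 110453 = (9216 + 183448) - 110453 = 192664 - 110453 = 82211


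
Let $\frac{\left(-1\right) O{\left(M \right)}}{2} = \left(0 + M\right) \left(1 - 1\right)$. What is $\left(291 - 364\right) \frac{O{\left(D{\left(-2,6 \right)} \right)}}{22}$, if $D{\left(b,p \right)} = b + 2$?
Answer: $0$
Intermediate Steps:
$D{\left(b,p \right)} = 2 + b$
$O{\left(M \right)} = 0$ ($O{\left(M \right)} = - 2 \left(0 + M\right) \left(1 - 1\right) = - 2 M 0 = \left(-2\right) 0 = 0$)
$\left(291 - 364\right) \frac{O{\left(D{\left(-2,6 \right)} \right)}}{22} = \left(291 - 364\right) \frac{0}{22} = - 73 \cdot 0 \cdot \frac{1}{22} = \left(-73\right) 0 = 0$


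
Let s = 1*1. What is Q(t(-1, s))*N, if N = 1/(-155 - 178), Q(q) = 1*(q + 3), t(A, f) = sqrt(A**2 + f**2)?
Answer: -1/111 - sqrt(2)/333 ≈ -0.013256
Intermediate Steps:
s = 1
Q(q) = 3 + q (Q(q) = 1*(3 + q) = 3 + q)
N = -1/333 (N = 1/(-333) = -1/333 ≈ -0.0030030)
Q(t(-1, s))*N = (3 + sqrt((-1)**2 + 1**2))*(-1/333) = (3 + sqrt(1 + 1))*(-1/333) = (3 + sqrt(2))*(-1/333) = -1/111 - sqrt(2)/333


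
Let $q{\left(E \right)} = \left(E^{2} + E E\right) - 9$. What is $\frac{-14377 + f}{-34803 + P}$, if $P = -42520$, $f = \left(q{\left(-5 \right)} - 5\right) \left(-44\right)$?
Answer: $\frac{15961}{77323} \approx 0.20642$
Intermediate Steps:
$q{\left(E \right)} = -9 + 2 E^{2}$ ($q{\left(E \right)} = \left(E^{2} + E^{2}\right) - 9 = 2 E^{2} - 9 = -9 + 2 E^{2}$)
$f = -1584$ ($f = \left(\left(-9 + 2 \left(-5\right)^{2}\right) - 5\right) \left(-44\right) = \left(\left(-9 + 2 \cdot 25\right) - 5\right) \left(-44\right) = \left(\left(-9 + 50\right) - 5\right) \left(-44\right) = \left(41 - 5\right) \left(-44\right) = 36 \left(-44\right) = -1584$)
$\frac{-14377 + f}{-34803 + P} = \frac{-14377 - 1584}{-34803 - 42520} = - \frac{15961}{-77323} = \left(-15961\right) \left(- \frac{1}{77323}\right) = \frac{15961}{77323}$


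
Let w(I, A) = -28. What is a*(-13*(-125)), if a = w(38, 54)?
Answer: -45500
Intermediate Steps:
a = -28
a*(-13*(-125)) = -(-364)*(-125) = -28*1625 = -45500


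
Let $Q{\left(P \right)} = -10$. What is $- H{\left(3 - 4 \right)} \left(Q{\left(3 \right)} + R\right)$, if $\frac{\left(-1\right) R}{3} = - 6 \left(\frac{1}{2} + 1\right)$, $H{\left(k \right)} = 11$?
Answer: $-187$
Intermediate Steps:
$R = 27$ ($R = - 3 \left(- 6 \left(\frac{1}{2} + 1\right)\right) = - 3 \left(\left(-6\right) \frac{3}{2}\right) = \left(-3\right) \left(-9\right) = 27$)
$- H{\left(3 - 4 \right)} \left(Q{\left(3 \right)} + R\right) = - 11 \left(-10 + 27\right) = - 11 \cdot 17 = \left(-1\right) 187 = -187$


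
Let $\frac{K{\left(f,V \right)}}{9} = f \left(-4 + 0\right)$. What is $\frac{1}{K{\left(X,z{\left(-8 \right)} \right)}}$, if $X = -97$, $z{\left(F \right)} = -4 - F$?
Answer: $\frac{1}{3492} \approx 0.00028637$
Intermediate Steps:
$K{\left(f,V \right)} = - 36 f$ ($K{\left(f,V \right)} = 9 f \left(-4 + 0\right) = 9 f \left(-4\right) = 9 \left(- 4 f\right) = - 36 f$)
$\frac{1}{K{\left(X,z{\left(-8 \right)} \right)}} = \frac{1}{\left(-36\right) \left(-97\right)} = \frac{1}{3492}$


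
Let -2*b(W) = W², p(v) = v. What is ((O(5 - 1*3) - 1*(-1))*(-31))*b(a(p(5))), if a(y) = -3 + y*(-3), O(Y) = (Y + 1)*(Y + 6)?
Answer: 125550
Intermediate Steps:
O(Y) = (1 + Y)*(6 + Y)
a(y) = -3 - 3*y
b(W) = -W²/2
((O(5 - 1*3) - 1*(-1))*(-31))*b(a(p(5))) = (((6 + (5 - 1*3)² + 7*(5 - 1*3)) - 1*(-1))*(-31))*(-(-3 - 3*5)²/2) = (((6 + (5 - 3)² + 7*(5 - 3)) + 1)*(-31))*(-(-3 - 15)²/2) = (((6 + 2² + 7*2) + 1)*(-31))*(-½*(-18)²) = (((6 + 4 + 14) + 1)*(-31))*(-½*324) = ((24 + 1)*(-31))*(-162) = (25*(-31))*(-162) = -775*(-162) = 125550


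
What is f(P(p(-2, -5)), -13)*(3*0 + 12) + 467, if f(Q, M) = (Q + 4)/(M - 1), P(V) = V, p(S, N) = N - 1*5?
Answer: 3305/7 ≈ 472.14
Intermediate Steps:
p(S, N) = -5 + N (p(S, N) = N - 5 = -5 + N)
f(Q, M) = (4 + Q)/(-1 + M)
f(P(p(-2, -5)), -13)*(3*0 + 12) + 467 = ((4 + (-5 - 5))/(-1 - 13))*(3*0 + 12) + 467 = ((4 - 10)/(-14))*(0 + 12) + 467 = -1/14*(-6)*12 + 467 = (3/7)*12 + 467 = 36/7 + 467 = 3305/7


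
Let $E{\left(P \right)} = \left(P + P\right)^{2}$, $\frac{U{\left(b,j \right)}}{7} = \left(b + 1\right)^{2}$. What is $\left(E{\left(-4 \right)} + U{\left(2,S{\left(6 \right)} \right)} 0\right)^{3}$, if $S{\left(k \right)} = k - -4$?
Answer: $262144$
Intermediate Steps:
$S{\left(k \right)} = 4 + k$ ($S{\left(k \right)} = k + 4 = 4 + k$)
$U{\left(b,j \right)} = 7 \left(1 + b\right)^{2}$ ($U{\left(b,j \right)} = 7 \left(b + 1\right)^{2} = 7 \left(1 + b\right)^{2}$)
$E{\left(P \right)} = 4 P^{2}$ ($E{\left(P \right)} = \left(2 P\right)^{2} = 4 P^{2}$)
$\left(E{\left(-4 \right)} + U{\left(2,S{\left(6 \right)} \right)} 0\right)^{3} = \left(4 \left(-4\right)^{2} + 7 \left(1 + 2\right)^{2} \cdot 0\right)^{3} = \left(4 \cdot 16 + 7 \cdot 3^{2} \cdot 0\right)^{3} = \left(64 + 7 \cdot 9 \cdot 0\right)^{3} = \left(64 + 63 \cdot 0\right)^{3} = \left(64 + 0\right)^{3} = 64^{3} = 262144$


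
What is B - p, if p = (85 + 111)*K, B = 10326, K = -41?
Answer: 18362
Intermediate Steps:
p = -8036 (p = (85 + 111)*(-41) = 196*(-41) = -8036)
B - p = 10326 - 1*(-8036) = 10326 + 8036 = 18362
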